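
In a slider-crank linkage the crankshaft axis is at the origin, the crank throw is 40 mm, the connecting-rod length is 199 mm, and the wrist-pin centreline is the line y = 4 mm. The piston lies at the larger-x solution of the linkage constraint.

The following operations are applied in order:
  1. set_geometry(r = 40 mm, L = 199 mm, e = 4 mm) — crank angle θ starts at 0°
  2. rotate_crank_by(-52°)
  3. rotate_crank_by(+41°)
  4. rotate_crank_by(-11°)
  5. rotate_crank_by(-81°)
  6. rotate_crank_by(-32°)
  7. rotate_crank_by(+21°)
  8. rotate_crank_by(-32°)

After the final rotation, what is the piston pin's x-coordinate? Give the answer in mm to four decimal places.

set_geometry: r = 40 mm, L = 199 mm, e = 4 mm; θ ← 0°
rotate_crank_by(-52°): θ ← 0° -52° = -52°
rotate_crank_by(+41°): θ ← -52° +41° = -11°
rotate_crank_by(-11°): θ ← -11° -11° = -22°
rotate_crank_by(-81°): θ ← -22° -81° = -103°
rotate_crank_by(-32°): θ ← -103° -32° = -135°
rotate_crank_by(+21°): θ ← -135° +21° = -114°
rotate_crank_by(-32°): θ ← -114° -32° = -146°
crank pin P = (r cos θ, r sin θ) = (-33.161503, -22.367716)
h = r sin θ − e = -22.367716 − 4 = -26.367716
x = r cos θ + √(L² − h²) = -33.161503 + √(39601.0 − 695.2565) = -33.161503 + 197.245389 = 164.083886

164.0839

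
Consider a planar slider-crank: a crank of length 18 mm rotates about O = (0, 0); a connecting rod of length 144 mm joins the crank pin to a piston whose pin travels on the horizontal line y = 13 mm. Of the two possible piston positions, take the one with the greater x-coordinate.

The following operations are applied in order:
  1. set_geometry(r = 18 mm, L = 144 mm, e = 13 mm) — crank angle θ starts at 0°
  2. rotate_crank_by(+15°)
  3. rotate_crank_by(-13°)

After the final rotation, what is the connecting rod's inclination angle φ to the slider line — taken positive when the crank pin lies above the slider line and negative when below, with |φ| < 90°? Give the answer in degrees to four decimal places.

set_geometry: r = 18 mm, L = 144 mm, e = 13 mm; θ ← 0°
rotate_crank_by(+15°): θ ← 0° +15° = 15°
rotate_crank_by(-13°): θ ← 15° -13° = 2°
crank pin P = (r cos θ, r sin θ) = (17.989035, 0.628191)
h = r sin θ − e = 0.628191 − 13 = -12.371809
sin φ = h / L = -12.371809 / 144 = -0.08591534
φ = arcsin(-0.08591534) = -4.928663°

-4.9287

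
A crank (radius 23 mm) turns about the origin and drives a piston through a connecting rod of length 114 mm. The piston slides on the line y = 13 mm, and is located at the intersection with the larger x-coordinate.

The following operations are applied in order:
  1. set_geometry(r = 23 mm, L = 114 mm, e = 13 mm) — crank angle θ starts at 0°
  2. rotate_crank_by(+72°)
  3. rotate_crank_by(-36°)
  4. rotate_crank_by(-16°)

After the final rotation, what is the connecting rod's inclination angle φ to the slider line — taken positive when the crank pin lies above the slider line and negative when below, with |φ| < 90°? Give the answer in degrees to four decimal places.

set_geometry: r = 23 mm, L = 114 mm, e = 13 mm; θ ← 0°
rotate_crank_by(+72°): θ ← 0° +72° = 72°
rotate_crank_by(-36°): θ ← 72° -36° = 36°
rotate_crank_by(-16°): θ ← 36° -16° = 20°
crank pin P = (r cos θ, r sin θ) = (21.612930, 7.866463)
h = r sin θ − e = 7.866463 − 13 = -5.133537
sin φ = h / L = -5.133537 / 114 = -0.04503102
φ = arcsin(-0.04503102) = -2.580960°

-2.5810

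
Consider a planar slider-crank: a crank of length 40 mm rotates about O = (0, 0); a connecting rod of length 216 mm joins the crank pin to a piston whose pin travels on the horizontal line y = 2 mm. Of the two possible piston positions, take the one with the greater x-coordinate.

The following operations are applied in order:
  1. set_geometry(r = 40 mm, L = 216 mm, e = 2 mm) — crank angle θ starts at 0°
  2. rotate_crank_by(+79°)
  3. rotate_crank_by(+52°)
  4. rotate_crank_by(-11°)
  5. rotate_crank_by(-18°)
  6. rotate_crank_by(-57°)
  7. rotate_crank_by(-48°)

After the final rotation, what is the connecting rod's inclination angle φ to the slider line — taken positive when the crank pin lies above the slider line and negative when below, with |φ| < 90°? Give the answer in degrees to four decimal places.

set_geometry: r = 40 mm, L = 216 mm, e = 2 mm; θ ← 0°
rotate_crank_by(+79°): θ ← 0° +79° = 79°
rotate_crank_by(+52°): θ ← 79° +52° = 131°
rotate_crank_by(-11°): θ ← 131° -11° = 120°
rotate_crank_by(-18°): θ ← 120° -18° = 102°
rotate_crank_by(-57°): θ ← 102° -57° = 45°
rotate_crank_by(-48°): θ ← 45° -48° = -3°
crank pin P = (r cos θ, r sin θ) = (39.945181, -2.093438)
h = r sin θ − e = -2.093438 − 2 = -4.093438
sin φ = h / L = -4.093438 / 216 = -0.01895110
φ = arcsin(-0.01895110) = -1.085883°

-1.0859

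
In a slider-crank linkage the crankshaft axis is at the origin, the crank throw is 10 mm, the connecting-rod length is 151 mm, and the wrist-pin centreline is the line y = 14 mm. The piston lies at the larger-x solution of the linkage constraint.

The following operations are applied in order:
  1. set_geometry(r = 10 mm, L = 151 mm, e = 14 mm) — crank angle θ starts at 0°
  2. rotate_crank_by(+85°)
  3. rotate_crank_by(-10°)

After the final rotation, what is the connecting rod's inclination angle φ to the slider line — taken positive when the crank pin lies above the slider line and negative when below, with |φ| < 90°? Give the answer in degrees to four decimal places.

set_geometry: r = 10 mm, L = 151 mm, e = 14 mm; θ ← 0°
rotate_crank_by(+85°): θ ← 0° +85° = 85°
rotate_crank_by(-10°): θ ← 85° -10° = 75°
crank pin P = (r cos θ, r sin θ) = (2.588190, 9.659258)
h = r sin θ − e = 9.659258 − 14 = -4.340742
sin φ = h / L = -4.340742 / 151 = -0.02874663
φ = arcsin(-0.02874663) = -1.647288°

-1.6473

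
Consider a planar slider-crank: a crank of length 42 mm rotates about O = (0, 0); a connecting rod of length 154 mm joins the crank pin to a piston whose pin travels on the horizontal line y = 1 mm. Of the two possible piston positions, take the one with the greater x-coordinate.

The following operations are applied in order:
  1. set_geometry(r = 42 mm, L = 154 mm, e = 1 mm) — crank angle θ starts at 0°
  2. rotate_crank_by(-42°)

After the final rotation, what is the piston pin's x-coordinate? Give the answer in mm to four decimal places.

182.4370

set_geometry: r = 42 mm, L = 154 mm, e = 1 mm; θ ← 0°
rotate_crank_by(-42°): θ ← 0° -42° = -42°
crank pin P = (r cos θ, r sin θ) = (31.212083, -28.103485)
h = r sin θ − e = -28.103485 − 1 = -29.103485
x = r cos θ + √(L² − h²) = 31.212083 + √(23716.0 − 847.0129) = 31.212083 + 151.224955 = 182.437038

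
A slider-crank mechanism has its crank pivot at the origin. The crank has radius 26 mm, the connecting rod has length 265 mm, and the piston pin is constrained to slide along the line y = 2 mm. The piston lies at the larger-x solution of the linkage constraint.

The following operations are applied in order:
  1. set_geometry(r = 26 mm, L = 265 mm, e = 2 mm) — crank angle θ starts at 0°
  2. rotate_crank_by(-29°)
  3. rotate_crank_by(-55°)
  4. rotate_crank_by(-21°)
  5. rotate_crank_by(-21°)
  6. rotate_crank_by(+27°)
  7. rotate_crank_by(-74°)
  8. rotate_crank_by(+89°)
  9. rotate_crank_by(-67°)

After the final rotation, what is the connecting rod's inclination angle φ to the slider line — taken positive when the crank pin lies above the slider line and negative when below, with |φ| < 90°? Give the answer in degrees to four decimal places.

-3.1594

set_geometry: r = 26 mm, L = 265 mm, e = 2 mm; θ ← 0°
rotate_crank_by(-29°): θ ← 0° -29° = -29°
rotate_crank_by(-55°): θ ← -29° -55° = -84°
rotate_crank_by(-21°): θ ← -84° -21° = -105°
rotate_crank_by(-21°): θ ← -105° -21° = -126°
rotate_crank_by(+27°): θ ← -126° +27° = -99°
rotate_crank_by(-74°): θ ← -99° -74° = -173°
rotate_crank_by(+89°): θ ← -173° +89° = -84°
rotate_crank_by(-67°): θ ← -84° -67° = -151°
crank pin P = (r cos θ, r sin θ) = (-22.740112, -12.605050)
h = r sin θ − e = -12.605050 − 2 = -14.605050
sin φ = h / L = -14.605050 / 265 = -0.05511340
φ = arcsin(-0.05511340) = -3.159366°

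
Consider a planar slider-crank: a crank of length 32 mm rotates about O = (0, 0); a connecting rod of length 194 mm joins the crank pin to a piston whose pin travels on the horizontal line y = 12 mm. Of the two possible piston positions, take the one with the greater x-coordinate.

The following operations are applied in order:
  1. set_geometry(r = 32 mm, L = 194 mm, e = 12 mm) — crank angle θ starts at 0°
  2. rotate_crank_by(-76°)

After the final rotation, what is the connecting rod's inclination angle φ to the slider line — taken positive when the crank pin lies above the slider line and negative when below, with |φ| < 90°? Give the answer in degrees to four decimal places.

-12.8209

set_geometry: r = 32 mm, L = 194 mm, e = 12 mm; θ ← 0°
rotate_crank_by(-76°): θ ← 0° -76° = -76°
crank pin P = (r cos θ, r sin θ) = (7.741501, -31.049463)
h = r sin θ − e = -31.049463 − 12 = -43.049463
sin φ = h / L = -43.049463 / 194 = -0.22190445
φ = arcsin(-0.22190445) = -12.820915°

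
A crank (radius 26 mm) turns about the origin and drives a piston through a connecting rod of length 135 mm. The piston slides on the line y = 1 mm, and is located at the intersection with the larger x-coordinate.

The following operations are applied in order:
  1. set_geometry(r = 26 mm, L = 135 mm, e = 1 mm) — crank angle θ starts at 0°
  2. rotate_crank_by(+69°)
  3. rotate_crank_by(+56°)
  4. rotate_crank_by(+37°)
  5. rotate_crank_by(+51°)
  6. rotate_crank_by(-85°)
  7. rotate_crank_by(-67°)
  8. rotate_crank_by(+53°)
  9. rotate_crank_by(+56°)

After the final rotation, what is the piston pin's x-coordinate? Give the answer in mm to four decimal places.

set_geometry: r = 26 mm, L = 135 mm, e = 1 mm; θ ← 0°
rotate_crank_by(+69°): θ ← 0° +69° = 69°
rotate_crank_by(+56°): θ ← 69° +56° = 125°
rotate_crank_by(+37°): θ ← 125° +37° = 162°
rotate_crank_by(+51°): θ ← 162° +51° = 213°
rotate_crank_by(-85°): θ ← 213° -85° = 128°
rotate_crank_by(-67°): θ ← 128° -67° = 61°
rotate_crank_by(+53°): θ ← 61° +53° = 114°
rotate_crank_by(+56°): θ ← 114° +56° = 170°
crank pin P = (r cos θ, r sin θ) = (-25.605002, 4.514853)
h = r sin θ − e = 4.514853 − 1 = 3.514853
x = r cos θ + √(L² − h²) = -25.605002 + √(18225.0 − 12.3542) = -25.605002 + 134.954236 = 109.349234

109.3492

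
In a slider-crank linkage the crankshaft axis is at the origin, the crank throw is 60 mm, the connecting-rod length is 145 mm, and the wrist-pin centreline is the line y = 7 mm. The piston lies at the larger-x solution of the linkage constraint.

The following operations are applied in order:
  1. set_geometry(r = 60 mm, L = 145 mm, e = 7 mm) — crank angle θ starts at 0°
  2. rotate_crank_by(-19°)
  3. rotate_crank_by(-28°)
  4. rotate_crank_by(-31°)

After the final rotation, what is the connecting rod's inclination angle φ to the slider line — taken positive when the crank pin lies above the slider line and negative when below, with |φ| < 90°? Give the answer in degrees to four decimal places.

set_geometry: r = 60 mm, L = 145 mm, e = 7 mm; θ ← 0°
rotate_crank_by(-19°): θ ← 0° -19° = -19°
rotate_crank_by(-28°): θ ← -19° -28° = -47°
rotate_crank_by(-31°): θ ← -47° -31° = -78°
crank pin P = (r cos θ, r sin θ) = (12.474701, -58.688856)
h = r sin θ − e = -58.688856 − 7 = -65.688856
sin φ = h / L = -65.688856 / 145 = -0.45302659
φ = arcsin(-0.45302659) = -26.938033°

-26.9380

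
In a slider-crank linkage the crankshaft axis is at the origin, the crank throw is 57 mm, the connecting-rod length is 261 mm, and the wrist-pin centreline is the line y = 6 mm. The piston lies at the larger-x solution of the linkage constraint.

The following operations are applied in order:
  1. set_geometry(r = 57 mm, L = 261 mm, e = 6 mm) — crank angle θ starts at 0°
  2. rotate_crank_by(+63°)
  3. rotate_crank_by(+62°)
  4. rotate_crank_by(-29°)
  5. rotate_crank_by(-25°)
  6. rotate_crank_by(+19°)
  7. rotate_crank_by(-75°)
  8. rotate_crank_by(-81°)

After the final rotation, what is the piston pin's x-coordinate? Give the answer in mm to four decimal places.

277.6415

set_geometry: r = 57 mm, L = 261 mm, e = 6 mm; θ ← 0°
rotate_crank_by(+63°): θ ← 0° +63° = 63°
rotate_crank_by(+62°): θ ← 63° +62° = 125°
rotate_crank_by(-29°): θ ← 125° -29° = 96°
rotate_crank_by(-25°): θ ← 96° -25° = 71°
rotate_crank_by(+19°): θ ← 71° +19° = 90°
rotate_crank_by(-75°): θ ← 90° -75° = 15°
rotate_crank_by(-81°): θ ← 15° -81° = -66°
crank pin P = (r cos θ, r sin θ) = (23.183989, -52.072091)
h = r sin θ − e = -52.072091 − 6 = -58.072091
x = r cos θ + √(L² − h²) = 23.183989 + √(68121.0 − 3372.3678) = 23.183989 + 254.457525 = 277.641514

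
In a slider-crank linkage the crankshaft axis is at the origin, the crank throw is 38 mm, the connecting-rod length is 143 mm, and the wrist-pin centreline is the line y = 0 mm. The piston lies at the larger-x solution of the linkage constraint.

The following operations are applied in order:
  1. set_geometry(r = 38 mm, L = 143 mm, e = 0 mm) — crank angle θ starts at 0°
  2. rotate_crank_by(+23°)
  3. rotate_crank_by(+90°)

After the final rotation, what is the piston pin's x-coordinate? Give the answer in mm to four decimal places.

set_geometry: r = 38 mm, L = 143 mm, e = 0 mm; θ ← 0°
rotate_crank_by(+23°): θ ← 0° +23° = 23°
rotate_crank_by(+90°): θ ← 23° +90° = 113°
crank pin P = (r cos θ, r sin θ) = (-14.847783, 34.979184)
h = r sin θ − e = 34.979184 − 0 = 34.979184
x = r cos θ + √(L² − h²) = -14.847783 + √(20449.0 − 1223.5433) = -14.847783 + 138.655893 = 123.808110

123.8081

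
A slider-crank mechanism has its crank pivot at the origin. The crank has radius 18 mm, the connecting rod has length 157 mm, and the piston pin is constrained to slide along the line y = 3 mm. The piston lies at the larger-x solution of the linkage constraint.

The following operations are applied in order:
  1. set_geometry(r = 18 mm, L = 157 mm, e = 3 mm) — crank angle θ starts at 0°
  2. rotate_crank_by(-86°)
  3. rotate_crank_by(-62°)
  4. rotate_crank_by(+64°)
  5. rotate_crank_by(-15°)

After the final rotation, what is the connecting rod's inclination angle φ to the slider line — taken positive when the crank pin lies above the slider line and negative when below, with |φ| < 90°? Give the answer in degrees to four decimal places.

-7.6052

set_geometry: r = 18 mm, L = 157 mm, e = 3 mm; θ ← 0°
rotate_crank_by(-86°): θ ← 0° -86° = -86°
rotate_crank_by(-62°): θ ← -86° -62° = -148°
rotate_crank_by(+64°): θ ← -148° +64° = -84°
rotate_crank_by(-15°): θ ← -84° -15° = -99°
crank pin P = (r cos θ, r sin θ) = (-2.815820, -17.778390)
h = r sin θ − e = -17.778390 − 3 = -20.778390
sin φ = h / L = -20.778390 / 157 = -0.13234643
φ = arcsin(-0.13234643) = -7.605205°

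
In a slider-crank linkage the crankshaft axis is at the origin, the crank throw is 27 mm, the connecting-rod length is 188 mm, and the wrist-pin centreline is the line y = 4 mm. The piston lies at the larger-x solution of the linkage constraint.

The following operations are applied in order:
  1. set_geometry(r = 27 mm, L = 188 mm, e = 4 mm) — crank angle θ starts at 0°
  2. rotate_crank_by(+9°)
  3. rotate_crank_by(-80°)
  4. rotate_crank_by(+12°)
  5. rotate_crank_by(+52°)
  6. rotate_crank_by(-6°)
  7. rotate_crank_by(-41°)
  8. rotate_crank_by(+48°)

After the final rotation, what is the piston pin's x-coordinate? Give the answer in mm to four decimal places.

214.7283

set_geometry: r = 27 mm, L = 188 mm, e = 4 mm; θ ← 0°
rotate_crank_by(+9°): θ ← 0° +9° = 9°
rotate_crank_by(-80°): θ ← 9° -80° = -71°
rotate_crank_by(+12°): θ ← -71° +12° = -59°
rotate_crank_by(+52°): θ ← -59° +52° = -7°
rotate_crank_by(-6°): θ ← -7° -6° = -13°
rotate_crank_by(-41°): θ ← -13° -41° = -54°
rotate_crank_by(+48°): θ ← -54° +48° = -6°
crank pin P = (r cos θ, r sin θ) = (26.852091, -2.822269)
h = r sin θ − e = -2.822269 − 4 = -6.822269
x = r cos θ + √(L² − h²) = 26.852091 + √(35344.0 − 46.5433) = 26.852091 + 187.876174 = 214.728265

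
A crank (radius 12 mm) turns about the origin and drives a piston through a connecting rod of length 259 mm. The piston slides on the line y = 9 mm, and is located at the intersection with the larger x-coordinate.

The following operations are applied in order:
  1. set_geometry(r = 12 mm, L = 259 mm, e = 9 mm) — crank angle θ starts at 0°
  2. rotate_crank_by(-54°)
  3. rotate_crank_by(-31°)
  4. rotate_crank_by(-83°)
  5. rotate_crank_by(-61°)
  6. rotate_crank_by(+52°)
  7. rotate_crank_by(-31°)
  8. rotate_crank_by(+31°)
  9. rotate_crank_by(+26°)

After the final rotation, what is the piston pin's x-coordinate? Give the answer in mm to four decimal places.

248.0803

set_geometry: r = 12 mm, L = 259 mm, e = 9 mm; θ ← 0°
rotate_crank_by(-54°): θ ← 0° -54° = -54°
rotate_crank_by(-31°): θ ← -54° -31° = -85°
rotate_crank_by(-83°): θ ← -85° -83° = -168°
rotate_crank_by(-61°): θ ← -168° -61° = -229°
rotate_crank_by(+52°): θ ← -229° +52° = -177°
rotate_crank_by(-31°): θ ← -177° -31° = -208°
rotate_crank_by(+31°): θ ← -208° +31° = -177°
rotate_crank_by(+26°): θ ← -177° +26° = -151°
crank pin P = (r cos θ, r sin θ) = (-10.495436, -5.817715)
h = r sin θ − e = -5.817715 − 9 = -14.817715
x = r cos θ + √(L² − h²) = -10.495436 + √(67081.0 − 219.5647) = -10.495436 + 258.575783 = 248.080346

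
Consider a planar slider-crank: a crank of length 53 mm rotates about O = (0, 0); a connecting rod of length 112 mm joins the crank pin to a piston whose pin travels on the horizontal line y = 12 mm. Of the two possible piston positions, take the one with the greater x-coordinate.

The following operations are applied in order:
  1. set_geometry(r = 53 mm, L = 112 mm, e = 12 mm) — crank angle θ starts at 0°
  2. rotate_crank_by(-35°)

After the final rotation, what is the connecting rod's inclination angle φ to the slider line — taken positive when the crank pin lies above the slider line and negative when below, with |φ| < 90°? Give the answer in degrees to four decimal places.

-22.2450

set_geometry: r = 53 mm, L = 112 mm, e = 12 mm; θ ← 0°
rotate_crank_by(-35°): θ ← 0° -35° = -35°
crank pin P = (r cos θ, r sin θ) = (43.415058, -30.399551)
h = r sin θ − e = -30.399551 − 12 = -42.399551
sin φ = h / L = -42.399551 / 112 = -0.37856742
φ = arcsin(-0.37856742) = -22.244974°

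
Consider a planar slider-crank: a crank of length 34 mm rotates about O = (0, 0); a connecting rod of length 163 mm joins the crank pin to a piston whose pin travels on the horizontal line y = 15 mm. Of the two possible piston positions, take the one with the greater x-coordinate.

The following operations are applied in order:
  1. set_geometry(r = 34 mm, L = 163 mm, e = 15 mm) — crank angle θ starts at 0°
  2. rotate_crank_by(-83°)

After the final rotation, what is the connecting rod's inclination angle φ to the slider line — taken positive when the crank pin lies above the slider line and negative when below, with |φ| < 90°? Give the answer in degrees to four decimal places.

set_geometry: r = 34 mm, L = 163 mm, e = 15 mm; θ ← 0°
rotate_crank_by(-83°): θ ← 0° -83° = -83°
crank pin P = (r cos θ, r sin θ) = (4.143558, -33.746569)
h = r sin θ − e = -33.746569 − 15 = -48.746569
sin φ = h / L = -48.746569 / 163 = -0.29905871
φ = arcsin(-0.29905871) = -17.401076°

-17.4011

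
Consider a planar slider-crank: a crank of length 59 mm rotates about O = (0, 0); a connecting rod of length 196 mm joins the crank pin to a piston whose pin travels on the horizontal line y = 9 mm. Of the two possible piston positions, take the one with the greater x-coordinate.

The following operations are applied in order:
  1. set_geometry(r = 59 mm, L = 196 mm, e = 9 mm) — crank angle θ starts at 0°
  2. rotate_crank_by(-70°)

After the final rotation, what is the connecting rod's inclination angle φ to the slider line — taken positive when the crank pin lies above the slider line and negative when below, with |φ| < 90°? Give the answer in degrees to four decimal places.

-19.1950

set_geometry: r = 59 mm, L = 196 mm, e = 9 mm; θ ← 0°
rotate_crank_by(-70°): θ ← 0° -70° = -70°
crank pin P = (r cos θ, r sin θ) = (20.179188, -55.441865)
h = r sin θ − e = -55.441865 − 9 = -64.441865
sin φ = h / L = -64.441865 / 196 = -0.32878502
φ = arcsin(-0.32878502) = -19.195048°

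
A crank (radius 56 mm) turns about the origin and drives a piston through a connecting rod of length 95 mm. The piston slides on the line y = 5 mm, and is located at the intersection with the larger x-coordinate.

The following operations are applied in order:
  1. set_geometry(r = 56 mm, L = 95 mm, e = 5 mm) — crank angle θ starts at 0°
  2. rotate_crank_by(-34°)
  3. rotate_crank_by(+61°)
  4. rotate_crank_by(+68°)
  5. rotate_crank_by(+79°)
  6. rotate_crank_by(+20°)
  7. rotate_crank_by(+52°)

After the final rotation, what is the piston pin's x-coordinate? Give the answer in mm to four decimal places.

53.8466

set_geometry: r = 56 mm, L = 95 mm, e = 5 mm; θ ← 0°
rotate_crank_by(-34°): θ ← 0° -34° = -34°
rotate_crank_by(+61°): θ ← -34° +61° = 27°
rotate_crank_by(+68°): θ ← 27° +68° = 95°
rotate_crank_by(+79°): θ ← 95° +79° = 174°
rotate_crank_by(+20°): θ ← 174° +20° = 194°
rotate_crank_by(+52°): θ ← 194° +52° = 246°
crank pin P = (r cos θ, r sin θ) = (-22.777252, -51.158546)
h = r sin θ − e = -51.158546 − 5 = -56.158546
x = r cos θ + √(L² − h²) = -22.777252 + √(9025.0 − 3153.7822) = -22.777252 + 76.623872 = 53.846620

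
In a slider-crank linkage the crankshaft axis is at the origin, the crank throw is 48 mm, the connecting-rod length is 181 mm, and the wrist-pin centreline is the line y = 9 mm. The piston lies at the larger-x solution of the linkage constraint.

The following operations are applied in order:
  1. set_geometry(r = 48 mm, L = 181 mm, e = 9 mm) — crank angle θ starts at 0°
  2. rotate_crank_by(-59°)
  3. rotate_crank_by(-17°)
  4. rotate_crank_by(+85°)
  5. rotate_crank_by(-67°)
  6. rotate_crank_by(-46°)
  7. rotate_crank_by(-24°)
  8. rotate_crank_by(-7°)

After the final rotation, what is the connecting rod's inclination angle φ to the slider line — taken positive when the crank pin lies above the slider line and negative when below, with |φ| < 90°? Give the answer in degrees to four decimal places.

set_geometry: r = 48 mm, L = 181 mm, e = 9 mm; θ ← 0°
rotate_crank_by(-59°): θ ← 0° -59° = -59°
rotate_crank_by(-17°): θ ← -59° -17° = -76°
rotate_crank_by(+85°): θ ← -76° +85° = 9°
rotate_crank_by(-67°): θ ← 9° -67° = -58°
rotate_crank_by(-46°): θ ← -58° -46° = -104°
rotate_crank_by(-24°): θ ← -104° -24° = -128°
rotate_crank_by(-7°): θ ← -128° -7° = -135°
crank pin P = (r cos θ, r sin θ) = (-33.941125, -33.941125)
h = r sin θ − e = -33.941125 − 9 = -42.941125
sin φ = h / L = -42.941125 / 181 = -0.23724379
φ = arcsin(-0.23724379) = -13.723923°

-13.7239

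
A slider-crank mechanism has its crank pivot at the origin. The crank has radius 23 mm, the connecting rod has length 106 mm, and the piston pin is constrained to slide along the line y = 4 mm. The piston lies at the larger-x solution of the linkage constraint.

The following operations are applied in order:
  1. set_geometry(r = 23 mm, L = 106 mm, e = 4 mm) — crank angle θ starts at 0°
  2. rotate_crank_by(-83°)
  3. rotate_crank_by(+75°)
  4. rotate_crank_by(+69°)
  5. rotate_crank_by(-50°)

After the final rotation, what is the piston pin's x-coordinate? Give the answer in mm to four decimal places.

set_geometry: r = 23 mm, L = 106 mm, e = 4 mm; θ ← 0°
rotate_crank_by(-83°): θ ← 0° -83° = -83°
rotate_crank_by(+75°): θ ← -83° +75° = -8°
rotate_crank_by(+69°): θ ← -8° +69° = 61°
rotate_crank_by(-50°): θ ← 61° -50° = 11°
crank pin P = (r cos θ, r sin θ) = (22.577425, 4.388607)
h = r sin θ − e = 4.388607 − 4 = 0.388607
x = r cos θ + √(L² − h²) = 22.577425 + √(11236.0 − 0.1510) = 22.577425 + 105.999288 = 128.576713

128.5767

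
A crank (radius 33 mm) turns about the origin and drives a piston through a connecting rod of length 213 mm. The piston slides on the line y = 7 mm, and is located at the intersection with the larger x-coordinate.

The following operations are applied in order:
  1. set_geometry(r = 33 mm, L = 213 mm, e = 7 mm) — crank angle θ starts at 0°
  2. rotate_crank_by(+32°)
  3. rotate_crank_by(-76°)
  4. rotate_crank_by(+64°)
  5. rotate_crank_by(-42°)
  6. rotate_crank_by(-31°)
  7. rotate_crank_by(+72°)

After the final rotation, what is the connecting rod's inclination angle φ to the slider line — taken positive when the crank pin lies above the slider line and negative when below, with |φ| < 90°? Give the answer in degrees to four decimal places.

1.0071

set_geometry: r = 33 mm, L = 213 mm, e = 7 mm; θ ← 0°
rotate_crank_by(+32°): θ ← 0° +32° = 32°
rotate_crank_by(-76°): θ ← 32° -76° = -44°
rotate_crank_by(+64°): θ ← -44° +64° = 20°
rotate_crank_by(-42°): θ ← 20° -42° = -22°
rotate_crank_by(-31°): θ ← -22° -31° = -53°
rotate_crank_by(+72°): θ ← -53° +72° = 19°
crank pin P = (r cos θ, r sin θ) = (31.202113, 10.743749)
h = r sin θ − e = 10.743749 − 7 = 3.743749
sin φ = h / L = 3.743749 / 213 = 0.01757629
φ = arcsin(0.01757629) = 1.007099°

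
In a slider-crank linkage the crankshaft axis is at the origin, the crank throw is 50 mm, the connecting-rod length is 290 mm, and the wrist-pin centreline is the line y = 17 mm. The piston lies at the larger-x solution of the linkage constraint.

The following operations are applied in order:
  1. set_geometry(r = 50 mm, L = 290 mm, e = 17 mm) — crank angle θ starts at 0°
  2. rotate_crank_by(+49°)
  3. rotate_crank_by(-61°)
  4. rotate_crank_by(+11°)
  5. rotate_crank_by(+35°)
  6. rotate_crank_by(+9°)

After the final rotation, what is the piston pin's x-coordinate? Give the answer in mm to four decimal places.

326.0631

set_geometry: r = 50 mm, L = 290 mm, e = 17 mm; θ ← 0°
rotate_crank_by(+49°): θ ← 0° +49° = 49°
rotate_crank_by(-61°): θ ← 49° -61° = -12°
rotate_crank_by(+11°): θ ← -12° +11° = -1°
rotate_crank_by(+35°): θ ← -1° +35° = 34°
rotate_crank_by(+9°): θ ← 34° +9° = 43°
crank pin P = (r cos θ, r sin θ) = (36.567685, 34.099918)
h = r sin θ − e = 34.099918 − 17 = 17.099918
x = r cos θ + √(L² − h²) = 36.567685 + √(84100.0 − 292.4072) = 36.567685 + 289.495411 = 326.063096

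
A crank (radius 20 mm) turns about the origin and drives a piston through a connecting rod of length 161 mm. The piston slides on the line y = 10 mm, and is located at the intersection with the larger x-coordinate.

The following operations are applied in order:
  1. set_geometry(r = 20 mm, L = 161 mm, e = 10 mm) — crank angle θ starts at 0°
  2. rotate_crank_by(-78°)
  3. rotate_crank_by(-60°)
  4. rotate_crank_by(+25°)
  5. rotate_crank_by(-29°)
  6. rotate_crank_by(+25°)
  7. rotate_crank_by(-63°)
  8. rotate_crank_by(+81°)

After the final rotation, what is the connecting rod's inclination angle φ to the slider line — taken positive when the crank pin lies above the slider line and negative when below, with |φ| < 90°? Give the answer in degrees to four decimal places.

-10.6498

set_geometry: r = 20 mm, L = 161 mm, e = 10 mm; θ ← 0°
rotate_crank_by(-78°): θ ← 0° -78° = -78°
rotate_crank_by(-60°): θ ← -78° -60° = -138°
rotate_crank_by(+25°): θ ← -138° +25° = -113°
rotate_crank_by(-29°): θ ← -113° -29° = -142°
rotate_crank_by(+25°): θ ← -142° +25° = -117°
rotate_crank_by(-63°): θ ← -117° -63° = -180°
rotate_crank_by(+81°): θ ← -180° +81° = -99°
crank pin P = (r cos θ, r sin θ) = (-3.128689, -19.753767)
h = r sin θ − e = -19.753767 − 10 = -29.753767
sin φ = h / L = -29.753767 / 161 = -0.18480601
φ = arcsin(-0.18480601) = -10.649822°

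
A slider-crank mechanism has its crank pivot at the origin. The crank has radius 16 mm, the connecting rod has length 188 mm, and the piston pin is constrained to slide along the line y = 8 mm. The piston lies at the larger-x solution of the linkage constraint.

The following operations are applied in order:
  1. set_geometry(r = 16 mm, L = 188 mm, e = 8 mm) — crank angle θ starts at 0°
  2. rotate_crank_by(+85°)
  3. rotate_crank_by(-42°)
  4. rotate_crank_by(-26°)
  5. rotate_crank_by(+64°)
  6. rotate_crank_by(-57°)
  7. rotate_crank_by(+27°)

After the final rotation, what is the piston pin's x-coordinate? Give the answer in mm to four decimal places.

198.0168

set_geometry: r = 16 mm, L = 188 mm, e = 8 mm; θ ← 0°
rotate_crank_by(+85°): θ ← 0° +85° = 85°
rotate_crank_by(-42°): θ ← 85° -42° = 43°
rotate_crank_by(-26°): θ ← 43° -26° = 17°
rotate_crank_by(+64°): θ ← 17° +64° = 81°
rotate_crank_by(-57°): θ ← 81° -57° = 24°
rotate_crank_by(+27°): θ ← 24° +27° = 51°
crank pin P = (r cos θ, r sin θ) = (10.069126, 12.434335)
h = r sin θ − e = 12.434335 − 8 = 4.434335
x = r cos θ + √(L² − h²) = 10.069126 + √(35344.0 − 19.6633) = 10.069126 + 187.947697 = 198.016823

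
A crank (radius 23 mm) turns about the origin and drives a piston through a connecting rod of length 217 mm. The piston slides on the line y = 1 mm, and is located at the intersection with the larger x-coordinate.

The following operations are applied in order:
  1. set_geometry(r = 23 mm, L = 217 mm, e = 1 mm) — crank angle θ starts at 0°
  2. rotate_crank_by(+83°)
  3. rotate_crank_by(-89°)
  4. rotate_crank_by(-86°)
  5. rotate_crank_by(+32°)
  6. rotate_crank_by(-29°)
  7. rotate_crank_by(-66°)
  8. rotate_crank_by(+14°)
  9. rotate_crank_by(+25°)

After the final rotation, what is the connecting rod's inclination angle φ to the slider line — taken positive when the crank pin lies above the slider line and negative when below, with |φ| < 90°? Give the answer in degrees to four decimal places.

set_geometry: r = 23 mm, L = 217 mm, e = 1 mm; θ ← 0°
rotate_crank_by(+83°): θ ← 0° +83° = 83°
rotate_crank_by(-89°): θ ← 83° -89° = -6°
rotate_crank_by(-86°): θ ← -6° -86° = -92°
rotate_crank_by(+32°): θ ← -92° +32° = -60°
rotate_crank_by(-29°): θ ← -60° -29° = -89°
rotate_crank_by(-66°): θ ← -89° -66° = -155°
rotate_crank_by(+14°): θ ← -155° +14° = -141°
rotate_crank_by(+25°): θ ← -141° +25° = -116°
crank pin P = (r cos θ, r sin θ) = (-10.082536, -20.672263)
h = r sin θ − e = -20.672263 − 1 = -21.672263
sin φ = h / L = -21.672263 / 217 = -0.09987218
φ = arcsin(-0.09987218) = -5.731810°

-5.7318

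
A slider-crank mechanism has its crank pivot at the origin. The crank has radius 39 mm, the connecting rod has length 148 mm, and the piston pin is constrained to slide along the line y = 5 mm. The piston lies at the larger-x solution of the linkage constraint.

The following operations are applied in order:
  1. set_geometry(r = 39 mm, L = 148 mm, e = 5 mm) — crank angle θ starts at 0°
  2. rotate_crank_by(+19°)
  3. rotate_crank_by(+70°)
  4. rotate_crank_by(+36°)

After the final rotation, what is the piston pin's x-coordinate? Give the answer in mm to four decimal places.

123.1567

set_geometry: r = 39 mm, L = 148 mm, e = 5 mm; θ ← 0°
rotate_crank_by(+19°): θ ← 0° +19° = 19°
rotate_crank_by(+70°): θ ← 19° +70° = 89°
rotate_crank_by(+36°): θ ← 89° +36° = 125°
crank pin P = (r cos θ, r sin θ) = (-22.369481, 31.946930)
h = r sin θ − e = 31.946930 − 5 = 26.946930
x = r cos θ + √(L² − h²) = -22.369481 + √(21904.0 − 726.1370) = -22.369481 + 145.526159 = 123.156678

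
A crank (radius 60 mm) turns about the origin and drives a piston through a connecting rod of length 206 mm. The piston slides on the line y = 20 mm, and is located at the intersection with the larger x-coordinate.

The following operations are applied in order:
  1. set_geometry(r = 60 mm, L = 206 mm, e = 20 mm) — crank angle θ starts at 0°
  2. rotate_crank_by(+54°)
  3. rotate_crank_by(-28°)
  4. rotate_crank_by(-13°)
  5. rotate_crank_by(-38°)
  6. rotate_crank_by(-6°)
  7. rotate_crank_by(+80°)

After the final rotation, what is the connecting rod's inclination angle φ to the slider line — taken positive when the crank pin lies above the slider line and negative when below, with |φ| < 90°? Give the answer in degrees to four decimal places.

7.0497

set_geometry: r = 60 mm, L = 206 mm, e = 20 mm; θ ← 0°
rotate_crank_by(+54°): θ ← 0° +54° = 54°
rotate_crank_by(-28°): θ ← 54° -28° = 26°
rotate_crank_by(-13°): θ ← 26° -13° = 13°
rotate_crank_by(-38°): θ ← 13° -38° = -25°
rotate_crank_by(-6°): θ ← -25° -6° = -31°
rotate_crank_by(+80°): θ ← -31° +80° = 49°
crank pin P = (r cos θ, r sin θ) = (39.363542, 45.282575)
h = r sin θ − e = 45.282575 − 20 = 25.282575
sin φ = h / L = 25.282575 / 206 = 0.12273095
φ = arcsin(0.12273095) = 7.049740°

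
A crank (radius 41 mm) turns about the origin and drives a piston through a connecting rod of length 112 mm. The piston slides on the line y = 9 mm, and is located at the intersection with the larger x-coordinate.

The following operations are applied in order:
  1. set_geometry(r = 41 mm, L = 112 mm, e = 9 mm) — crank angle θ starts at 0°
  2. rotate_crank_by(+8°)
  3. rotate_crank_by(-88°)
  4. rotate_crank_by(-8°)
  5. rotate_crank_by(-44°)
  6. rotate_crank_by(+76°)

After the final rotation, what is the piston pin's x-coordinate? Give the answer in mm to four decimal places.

set_geometry: r = 41 mm, L = 112 mm, e = 9 mm; θ ← 0°
rotate_crank_by(+8°): θ ← 0° +8° = 8°
rotate_crank_by(-88°): θ ← 8° -88° = -80°
rotate_crank_by(-8°): θ ← -80° -8° = -88°
rotate_crank_by(-44°): θ ← -88° -44° = -132°
rotate_crank_by(+76°): θ ← -132° +76° = -56°
crank pin P = (r cos θ, r sin θ) = (22.926909, -33.990540)
h = r sin θ − e = -33.990540 − 9 = -42.990540
x = r cos θ + √(L² − h²) = 22.926909 + √(12544.0 − 1848.1866) = 22.926909 + 103.420566 = 126.347475

126.3475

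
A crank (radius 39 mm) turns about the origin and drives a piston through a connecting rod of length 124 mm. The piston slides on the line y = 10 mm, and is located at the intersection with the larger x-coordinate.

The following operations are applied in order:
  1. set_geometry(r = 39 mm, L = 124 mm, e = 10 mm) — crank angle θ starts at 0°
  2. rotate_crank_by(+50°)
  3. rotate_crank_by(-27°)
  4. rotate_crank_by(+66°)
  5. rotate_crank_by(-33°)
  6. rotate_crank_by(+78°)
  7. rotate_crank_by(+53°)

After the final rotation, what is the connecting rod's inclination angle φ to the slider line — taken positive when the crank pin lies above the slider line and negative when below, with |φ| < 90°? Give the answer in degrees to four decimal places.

-6.8330

set_geometry: r = 39 mm, L = 124 mm, e = 10 mm; θ ← 0°
rotate_crank_by(+50°): θ ← 0° +50° = 50°
rotate_crank_by(-27°): θ ← 50° -27° = 23°
rotate_crank_by(+66°): θ ← 23° +66° = 89°
rotate_crank_by(-33°): θ ← 89° -33° = 56°
rotate_crank_by(+78°): θ ← 56° +78° = 134°
rotate_crank_by(+53°): θ ← 134° +53° = 187°
crank pin P = (r cos θ, r sin θ) = (-38.709300, -4.752904)
h = r sin θ − e = -4.752904 − 10 = -14.752904
sin φ = h / L = -14.752904 / 124 = -0.11897504
φ = arcsin(-0.11897504) = -6.832953°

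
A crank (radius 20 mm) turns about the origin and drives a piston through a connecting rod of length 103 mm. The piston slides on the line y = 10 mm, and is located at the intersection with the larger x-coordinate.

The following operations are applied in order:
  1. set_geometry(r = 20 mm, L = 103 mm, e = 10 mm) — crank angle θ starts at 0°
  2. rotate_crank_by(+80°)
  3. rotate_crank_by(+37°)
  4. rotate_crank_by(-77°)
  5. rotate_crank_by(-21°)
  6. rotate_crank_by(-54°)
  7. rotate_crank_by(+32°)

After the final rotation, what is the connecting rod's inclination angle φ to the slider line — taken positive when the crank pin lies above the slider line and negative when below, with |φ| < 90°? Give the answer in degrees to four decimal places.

set_geometry: r = 20 mm, L = 103 mm, e = 10 mm; θ ← 0°
rotate_crank_by(+80°): θ ← 0° +80° = 80°
rotate_crank_by(+37°): θ ← 80° +37° = 117°
rotate_crank_by(-77°): θ ← 117° -77° = 40°
rotate_crank_by(-21°): θ ← 40° -21° = 19°
rotate_crank_by(-54°): θ ← 19° -54° = -35°
rotate_crank_by(+32°): θ ← -35° +32° = -3°
crank pin P = (r cos θ, r sin θ) = (19.972591, -1.046719)
h = r sin θ − e = -1.046719 − 10 = -11.046719
sin φ = h / L = -11.046719 / 103 = -0.10724970
φ = arcsin(-0.10724970) = -6.156797°

-6.1568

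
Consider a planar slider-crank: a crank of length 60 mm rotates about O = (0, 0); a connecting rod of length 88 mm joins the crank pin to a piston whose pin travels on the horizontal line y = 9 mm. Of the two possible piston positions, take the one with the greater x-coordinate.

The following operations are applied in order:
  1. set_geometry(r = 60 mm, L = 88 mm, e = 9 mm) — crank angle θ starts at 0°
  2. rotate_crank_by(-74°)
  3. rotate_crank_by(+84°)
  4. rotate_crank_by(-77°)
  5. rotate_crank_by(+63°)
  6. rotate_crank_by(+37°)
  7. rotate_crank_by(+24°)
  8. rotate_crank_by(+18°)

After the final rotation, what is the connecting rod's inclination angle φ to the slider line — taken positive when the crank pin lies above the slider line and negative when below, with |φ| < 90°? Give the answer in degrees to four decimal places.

set_geometry: r = 60 mm, L = 88 mm, e = 9 mm; θ ← 0°
rotate_crank_by(-74°): θ ← 0° -74° = -74°
rotate_crank_by(+84°): θ ← -74° +84° = 10°
rotate_crank_by(-77°): θ ← 10° -77° = -67°
rotate_crank_by(+63°): θ ← -67° +63° = -4°
rotate_crank_by(+37°): θ ← -4° +37° = 33°
rotate_crank_by(+24°): θ ← 33° +24° = 57°
rotate_crank_by(+18°): θ ← 57° +18° = 75°
crank pin P = (r cos θ, r sin θ) = (15.529143, 57.955550)
h = r sin θ − e = 57.955550 − 9 = 48.955550
sin φ = h / L = 48.955550 / 88 = 0.55631306
φ = arcsin(0.55631306) = 33.801203°

33.8012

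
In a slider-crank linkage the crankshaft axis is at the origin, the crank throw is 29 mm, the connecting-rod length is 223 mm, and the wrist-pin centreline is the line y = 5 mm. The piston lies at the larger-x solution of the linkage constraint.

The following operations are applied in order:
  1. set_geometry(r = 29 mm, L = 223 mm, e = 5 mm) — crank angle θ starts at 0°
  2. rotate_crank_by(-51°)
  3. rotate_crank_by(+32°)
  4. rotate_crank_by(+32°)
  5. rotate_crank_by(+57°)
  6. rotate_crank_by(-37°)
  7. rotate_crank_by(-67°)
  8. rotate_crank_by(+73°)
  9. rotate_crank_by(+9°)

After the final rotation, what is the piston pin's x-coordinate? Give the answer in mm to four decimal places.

241.7897

set_geometry: r = 29 mm, L = 223 mm, e = 5 mm; θ ← 0°
rotate_crank_by(-51°): θ ← 0° -51° = -51°
rotate_crank_by(+32°): θ ← -51° +32° = -19°
rotate_crank_by(+32°): θ ← -19° +32° = 13°
rotate_crank_by(+57°): θ ← 13° +57° = 70°
rotate_crank_by(-37°): θ ← 70° -37° = 33°
rotate_crank_by(-67°): θ ← 33° -67° = -34°
rotate_crank_by(+73°): θ ← -34° +73° = 39°
rotate_crank_by(+9°): θ ← 39° +9° = 48°
crank pin P = (r cos θ, r sin θ) = (19.404788, 21.551200)
h = r sin θ − e = 21.551200 − 5 = 16.551200
x = r cos θ + √(L² − h²) = 19.404788 + √(49729.0 − 273.9422) = 19.404788 + 222.384932 = 241.789719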